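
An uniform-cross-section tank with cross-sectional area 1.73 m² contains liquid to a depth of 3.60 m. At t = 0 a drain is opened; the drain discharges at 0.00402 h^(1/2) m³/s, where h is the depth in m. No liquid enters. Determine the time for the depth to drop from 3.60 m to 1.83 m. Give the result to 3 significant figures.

A dh/dt = −Q_out = −0.00402 √h.
Separate and integrate: 2(√h − √h₀) = −(0.00402/A) t.
t = 2A(√h₀ − √h)/0.00402 = 2·1.73·(√3.60 − √1.83)/0.00402
  = 3.4600 × (1.8974 − 1.3528) / 0.00402 = 468.73 s.

469 s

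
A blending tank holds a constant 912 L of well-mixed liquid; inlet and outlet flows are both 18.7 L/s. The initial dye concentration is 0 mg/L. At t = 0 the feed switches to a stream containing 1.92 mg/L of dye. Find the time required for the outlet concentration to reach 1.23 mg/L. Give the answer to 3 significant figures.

Unsteady species balance (constant V, well mixed): V dC/dt = Q(C_in − C), so τ = V/Q = 48.770 s.
C(t) = C_in + (C₀ − C_in) e^(−t/τ). Set C = 1.23 and solve for t:
e^(−t/τ) = (C − C_in)/(C₀ − C_in) = (1.23 − 1.92)/(0 − 1.92) = 0.35938
t = −τ ln(…) = 48.770 × 1.0234 = 49.911 s.

49.9 s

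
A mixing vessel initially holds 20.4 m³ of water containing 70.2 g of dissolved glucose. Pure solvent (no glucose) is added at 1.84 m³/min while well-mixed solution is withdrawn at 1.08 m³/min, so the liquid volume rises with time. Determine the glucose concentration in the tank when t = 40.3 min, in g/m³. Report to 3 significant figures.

0.374 g/m³

Let m(t) be the amount of glucose. Volume: V(t) = V₀ + (Q_in − Q_out) t = 20.4 + 0.76000 t; V(40.3) = 51.028 m³.
No glucose enters, so dm/dt = −Q_out · (m/V).
Separate: dm/m = −Q_out dt/V(t) ⇒ ln(m/m₀) = −(Q_out/(Q_in−Q_out)) ln(V/V₀).
m = m₀ (V₀/V)^(Q_out/(Q_in−Q_out)) = 70.2 × (20.4/51.028)^(1.4211) = 19.077 g.
C = m/V = 19.077/51.028 = 0.37385 g/m³.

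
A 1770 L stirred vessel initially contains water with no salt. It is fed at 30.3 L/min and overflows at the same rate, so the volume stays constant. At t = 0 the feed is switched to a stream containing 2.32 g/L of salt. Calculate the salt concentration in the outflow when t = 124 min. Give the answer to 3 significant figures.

Species balance on the tank: V dC/dt = Q(C_in − C).
Rewrite as dC/dt + C/τ = C_in/τ, τ = V/Q = 58.416 min.
Solution: C(t) = C_in + (C₀ − C_in) e^(−t/τ).
C(124) = 2.32 + (0 − 2.32)·e^(−124/58.416) = 2.32 + (-2.3200)·0.11971 = 2.0423 g/L.

2.04 g/L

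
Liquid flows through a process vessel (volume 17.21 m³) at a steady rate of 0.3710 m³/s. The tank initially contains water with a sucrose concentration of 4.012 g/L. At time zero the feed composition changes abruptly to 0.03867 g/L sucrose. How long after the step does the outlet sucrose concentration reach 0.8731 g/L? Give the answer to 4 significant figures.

72.39 s

Accumulation = in − out for the solute gives V dC/dt = Q(C_in − C), so τ = V/Q = 46.3881 s.
C(t) = C_in + (C₀ − C_in) e^(−t/τ). Set C = 0.8731 and solve for t:
e^(−t/τ) = (C − C_in)/(C₀ − C_in) = (0.8731 − 0.03867)/(4.012 − 0.03867) = 0.210008
t = −τ ln(…) = 46.3881 × 1.56061 = 72.3938 s.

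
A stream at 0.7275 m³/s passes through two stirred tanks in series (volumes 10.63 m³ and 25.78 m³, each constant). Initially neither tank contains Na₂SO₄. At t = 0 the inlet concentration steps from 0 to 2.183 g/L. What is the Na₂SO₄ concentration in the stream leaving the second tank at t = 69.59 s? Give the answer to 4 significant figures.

1.675 g/L

Species balance on tank i: dCᵢ/dt = (Cᵢ₋₁ − Cᵢ)/τᵢ with τᵢ = Vᵢ/Q.
τ₁ = 10.63/0.7275 = 14.6117 s; τ₂ = 25.78/0.7275 = 35.4364 s.
Solving the cascade with C₁(0)=C₂(0)=0 gives C₂(t) = C_in[1 − (τ₁ e^(−t/τ₁) − τ₂ e^(−t/τ₂))/(τ₁ − τ₂)].
At t = 69.59: e^(−t/τ₁) = 0.00854314, e^(−t/τ₂) = 0.140324.
C₂ = 2.183·[1 − (14.6117·0.00854314 − 35.4364·0.140324)/(-20.8247)] = 2.183·0.767211 = 1.67482 g/L.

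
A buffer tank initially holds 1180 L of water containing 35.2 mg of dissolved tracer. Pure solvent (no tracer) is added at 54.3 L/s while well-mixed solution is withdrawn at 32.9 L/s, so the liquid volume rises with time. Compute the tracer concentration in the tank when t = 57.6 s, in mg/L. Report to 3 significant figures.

Let m(t) be the amount of tracer. Volume: V(t) = V₀ + (Q_in − Q_out) t = 1180 + 21.400 t; V(57.6) = 2412.6 L.
Solute balance: dm/dt = 0 − Q_out C = −Q_out m/V(t).
Separate: dm/m = −Q_out dt/V(t) ⇒ ln(m/m₀) = −(Q_out/(Q_in−Q_out)) ln(V/V₀).
m = m₀ (V₀/V)^(Q_out/(Q_in−Q_out)) = 35.2 × (1180/2412.6)^(1.5374) = 11.722 mg.
C = m/V = 11.722/2412.6 = 0.0048587 mg/L.

0.00486 mg/L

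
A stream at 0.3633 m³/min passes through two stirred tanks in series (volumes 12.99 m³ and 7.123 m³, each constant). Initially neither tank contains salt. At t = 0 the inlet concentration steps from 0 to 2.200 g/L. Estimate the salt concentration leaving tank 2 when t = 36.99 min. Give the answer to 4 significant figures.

0.8737 g/L

Time constants: τᵢ = Vᵢ/Q for each well-mixed tank.
τ₁ = 12.99/0.3633 = 35.7556 min; τ₂ = 7.123/0.3633 = 19.6064 min.
Tank 1: C₁ = C_in(1 − e^(−t/τ₁)). Tank 2 (τ₁ ≠ τ₂): C₂ = C_in[1 − (τ₁ e^(−t/τ₁) − τ₂ e^(−t/τ₂))/(τ₁ − τ₂)].
At t = 36.99: e^(−t/τ₁) = 0.355396, e^(−t/τ₂) = 0.151582.
C₂ = 2.200·[1 − (35.7556·0.355396 − 19.6064·0.151582)/(16.1492)] = 2.200·0.397159 = 0.873749 g/L.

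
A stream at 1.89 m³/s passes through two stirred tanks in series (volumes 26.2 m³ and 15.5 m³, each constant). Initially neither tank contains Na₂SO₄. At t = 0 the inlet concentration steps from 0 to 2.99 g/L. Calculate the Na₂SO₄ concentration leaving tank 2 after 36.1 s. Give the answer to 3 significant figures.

2.50 g/L

Species balance on tank i: dCᵢ/dt = (Cᵢ₋₁ − Cᵢ)/τᵢ with τᵢ = Vᵢ/Q.
τ₁ = 26.2/1.89 = 13.862 s; τ₂ = 15.5/1.89 = 8.2011 s.
Tank 1: C₁ = C_in(1 − e^(−t/τ₁)). Tank 2 (τ₁ ≠ τ₂): C₂ = C_in[1 − (τ₁ e^(−t/τ₁) − τ₂ e^(−t/τ₂))/(τ₁ − τ₂)].
At t = 36.1: e^(−t/τ₁) = 0.073965, e^(−t/τ₂) = 0.012254.
C₂ = 2.99·[1 − (13.862·0.073965 − 8.2011·0.012254)/(5.6614)] = 2.99·0.83664 = 2.5016 g/L.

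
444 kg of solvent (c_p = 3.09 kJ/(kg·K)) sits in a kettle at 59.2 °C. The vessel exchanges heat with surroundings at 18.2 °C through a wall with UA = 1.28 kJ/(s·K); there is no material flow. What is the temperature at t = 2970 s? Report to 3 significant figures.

20.8 °C

Lumped-capacitance energy balance: M c_p dT/dt = UA(T_amb − T).
dT/dt = (T_ss − T)/τ with T_ss = T_amb = 18.200 °C, τ = M c_p/UA = 444·3.09/1.28 = 1071.8 s.
Integrating: T(t) = T_ss + (T₀ − T_ss) e^(−t/τ).
T(2970) = 18.200 + (41.000)·0.062604 = 20.767 °C.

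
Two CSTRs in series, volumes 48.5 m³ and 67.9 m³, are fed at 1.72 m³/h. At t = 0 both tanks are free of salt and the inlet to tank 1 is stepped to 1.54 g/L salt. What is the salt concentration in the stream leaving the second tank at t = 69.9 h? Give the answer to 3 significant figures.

0.945 g/L

Species balance on tank i: dCᵢ/dt = (Cᵢ₋₁ − Cᵢ)/τᵢ with τᵢ = Vᵢ/Q.
τ₁ = 48.5/1.72 = 28.198 h; τ₂ = 67.9/1.72 = 39.477 h.
Tank 1: C₁ = C_in(1 − e^(−t/τ₁)). Tank 2 (τ₁ ≠ τ₂): C₂ = C_in[1 − (τ₁ e^(−t/τ₁) − τ₂ e^(−t/τ₂))/(τ₁ − τ₂)].
At t = 69.9: e^(−t/τ₁) = 0.083833, e^(−t/τ₂) = 0.17022.
C₂ = 1.54·[1 − (28.198·0.083833 − 39.477·0.17022)/(-11.279)] = 1.54·0.61381 = 0.94527 g/L.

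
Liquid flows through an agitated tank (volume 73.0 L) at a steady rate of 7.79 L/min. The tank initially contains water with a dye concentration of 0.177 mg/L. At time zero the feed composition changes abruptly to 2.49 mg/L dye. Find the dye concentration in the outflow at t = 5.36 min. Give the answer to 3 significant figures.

1.18 mg/L

Unsteady species balance (constant V, well mixed): V dC/dt = Q(C_in − C).
Time constant τ = V/Q = 73.0/7.79 = 9.3710 min.
C approaches C_in exponentially: C(t) = C_in + (C₀ − C_in) e^(−t/τ).
C(5.36) = 2.49 + (0.177 − 2.49)·e^(−5.36/9.3710) = 2.49 + (-2.3130)·0.56441 = 1.1845 mg/L.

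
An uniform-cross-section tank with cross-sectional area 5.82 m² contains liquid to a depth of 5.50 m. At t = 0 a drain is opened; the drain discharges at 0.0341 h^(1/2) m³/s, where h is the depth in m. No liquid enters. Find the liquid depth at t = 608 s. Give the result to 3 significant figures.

0.318 m

A dh/dt = −Q_out = −0.0341 √h.
∫ h^(−1/2) dh = −(0.0341/A) ∫ dt, giving 2√h = 2√h₀ − (0.0341/A) t.
√h = √5.50 − 0.0341·608/(2·5.82) = 2.3452 − 1.7812 = 0.56404.
h = 0.56404² = 0.31814 m.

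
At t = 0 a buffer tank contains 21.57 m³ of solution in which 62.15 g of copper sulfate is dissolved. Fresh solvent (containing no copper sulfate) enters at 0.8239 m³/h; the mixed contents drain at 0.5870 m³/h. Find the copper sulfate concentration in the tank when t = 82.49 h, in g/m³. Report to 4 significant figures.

Total volume: dV/dt = Q_in − Q_out = 0.236900 m³/h, so V(t) = 21.57 + 0.236900 t and V(82.49) = 41.1119 m³.
Species balance (pure solvent in): dm/dt = −Q_out · m/V(t).
Separate: dm/m = −Q_out dt/V(t) ⇒ ln(m/m₀) = −(Q_out/(Q_in−Q_out)) ln(V/V₀).
m = m₀ (V₀/V)^(Q_out/(Q_in−Q_out)) = 62.15 × (21.57/41.1119)^(2.47784) = 12.5706 g.
C = m/V = 12.5706/41.1119 = 0.305766 g/m³.

0.3058 g/m³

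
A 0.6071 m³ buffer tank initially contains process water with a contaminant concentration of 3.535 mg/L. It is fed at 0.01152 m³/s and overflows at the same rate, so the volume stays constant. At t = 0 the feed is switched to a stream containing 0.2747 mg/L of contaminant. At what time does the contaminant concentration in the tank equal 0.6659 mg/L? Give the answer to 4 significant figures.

111.7 s

Species balance: V dC/dt = Q(C_in − C) ⇒ τ = V/Q = 52.6997 s.
C(t) = C_in + (C₀ − C_in) e^(−t/τ). Set C = 0.6659 and solve for t:
e^(−t/τ) = (C − C_in)/(C₀ − C_in) = (0.6659 − 0.2747)/(3.535 − 0.2747) = 0.119989
t = −τ ln(…) = 52.6997 × 2.12036 = 111.742 s.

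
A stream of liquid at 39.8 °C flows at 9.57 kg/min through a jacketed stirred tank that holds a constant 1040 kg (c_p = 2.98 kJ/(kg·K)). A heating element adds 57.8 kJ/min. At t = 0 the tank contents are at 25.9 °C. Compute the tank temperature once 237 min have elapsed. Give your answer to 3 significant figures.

Energy balance: M c_p dT/dt = ṁ c_p (T_in − T) + 57.8.
Rearrange: dT/dt = (T_ss − T)/τ with τ = M/ṁ = 108.67 min and T_ss = T_in + Q̇/(ṁ c_p) = 41.827 °C.
T approaches T_ss exponentially: T(t) = T_ss + (T₀ − T_ss) e^(−t/τ).
T(237) = 41.827 + (-15.927)·e^(−237/108.67) = 41.827 + (-15.927)·0.11294 = 40.028 °C.

40.0 °C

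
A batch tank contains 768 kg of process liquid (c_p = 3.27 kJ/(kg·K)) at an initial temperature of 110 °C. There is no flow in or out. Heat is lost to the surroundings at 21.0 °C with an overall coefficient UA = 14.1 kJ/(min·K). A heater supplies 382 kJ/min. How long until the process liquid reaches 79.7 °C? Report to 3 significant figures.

120 min

Lumped-capacitance energy balance: M c_p dT/dt = UA(T_amb − T) + Q̇.
τ = M c_p/UA = 178.11 min; T_ss = T_amb + Q̇/UA = 21.0 + 382/14.1 = 48.092 °C.
T(t) = T_ss + (T₀ − T_ss)e^(−t/τ); set T = 79.7:
t = −τ ln[(T − T_ss)/(T₀ − T_ss)] = −178.11 · ln(0.51056) = 119.73 min.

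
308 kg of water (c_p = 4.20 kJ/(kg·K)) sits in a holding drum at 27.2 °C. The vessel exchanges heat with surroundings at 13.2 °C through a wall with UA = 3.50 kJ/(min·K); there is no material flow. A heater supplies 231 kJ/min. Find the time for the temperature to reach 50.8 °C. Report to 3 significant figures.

224 min

Unsteady energy balance on the tank contents: M c_p dT/dt = −UA(T − T_amb) + Q̇.
τ = M c_p/UA = 369.60 min; T_ss = T_amb + Q̇/UA = 13.2 + 231/3.50 = 79.200 °C.
T(t) = T_ss + (T₀ − T_ss)e^(−t/τ); set T = 50.8:
t = −τ ln[(T − T_ss)/(T₀ − T_ss)] = −369.60 · ln(0.54615) = 223.55 min.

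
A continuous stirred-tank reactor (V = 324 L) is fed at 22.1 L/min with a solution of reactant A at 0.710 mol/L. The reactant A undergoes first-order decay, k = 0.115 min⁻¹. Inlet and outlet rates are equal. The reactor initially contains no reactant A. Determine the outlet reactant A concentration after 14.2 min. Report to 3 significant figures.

Accumulation = in − out − consumed: V dC/dt = Q C_in − Q C − k V C.
This is linear with rate a = Q/V + k = 0.18321 min⁻¹.
C_ss = Q C_in/(Q + kV) = 0.26434 mol/L; C(t) = C_ss + (C₀ − C_ss) e^(−a t).
C(14.2) = 0.26434 + (-0.26434)·e^(−0.18321·14.2) = 0.26434 + (-0.26434)·0.074156 = 0.24473 mol/L.

0.245 mol/L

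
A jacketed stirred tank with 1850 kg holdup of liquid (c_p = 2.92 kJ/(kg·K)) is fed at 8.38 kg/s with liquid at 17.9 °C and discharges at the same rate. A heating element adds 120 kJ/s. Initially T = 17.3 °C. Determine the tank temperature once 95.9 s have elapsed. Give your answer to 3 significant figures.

Energy balance: M c_p dT/dt = ṁ c_p (T_in − T) + 120.
Rearrange: dT/dt = (T_ss − T)/τ with τ = M/ṁ = 220.76 s and T_ss = T_in + Q̇/(ṁ c_p) = 22.804 °C.
T approaches T_ss exponentially: T(t) = T_ss + (T₀ − T_ss) e^(−t/τ).
T(95.9) = 22.804 + (-5.5040)·e^(−95.9/220.76) = 22.804 + (-5.5040)·0.64765 = 19.239 °C.

19.2 °C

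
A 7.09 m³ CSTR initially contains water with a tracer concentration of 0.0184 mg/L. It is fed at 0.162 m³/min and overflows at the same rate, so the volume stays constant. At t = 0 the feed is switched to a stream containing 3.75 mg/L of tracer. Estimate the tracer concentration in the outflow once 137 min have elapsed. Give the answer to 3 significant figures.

3.59 mg/L

Species balance on the tank: V dC/dt = Q(C_in − C).
Rewrite as dC/dt + C/τ = C_in/τ, τ = V/Q = 43.765 min.
C approaches C_in exponentially: C(t) = C_in + (C₀ − C_in) e^(−t/τ).
C(137) = 3.75 + (0.0184 − 3.75)·e^(−137/43.765) = 3.75 + (-3.7316)·0.043704 = 3.5869 mg/L.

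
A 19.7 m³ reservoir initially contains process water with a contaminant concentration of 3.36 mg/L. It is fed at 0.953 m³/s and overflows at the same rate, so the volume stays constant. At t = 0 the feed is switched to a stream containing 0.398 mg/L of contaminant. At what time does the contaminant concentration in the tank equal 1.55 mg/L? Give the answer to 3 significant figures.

Species balance: V dC/dt = Q(C_in − C) ⇒ τ = V/Q = 20.672 s.
C(t) = C_in + (C₀ − C_in) e^(−t/τ). Set C = 1.55 and solve for t:
e^(−t/τ) = (C − C_in)/(C₀ − C_in) = (1.55 − 0.398)/(3.36 − 0.398) = 0.38893
t = −τ ln(…) = 20.672 × 0.94437 = 19.522 s.

19.5 s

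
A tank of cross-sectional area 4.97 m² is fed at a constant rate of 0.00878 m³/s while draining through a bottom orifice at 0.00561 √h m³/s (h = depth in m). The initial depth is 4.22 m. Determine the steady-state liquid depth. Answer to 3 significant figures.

2.45 m

Level balance: A dh/dt = 0.00878 − 0.00561 √h. Setting dh/dt = 0:
Q_in = 0.00561 √h_ss ⇒ √h_ss = 0.00878/0.00561 = 1.5651.
h_ss = 1.5651² = 2.4494 m. (Since h₀ = 4.22 m > h_ss, the level will fall toward this value.)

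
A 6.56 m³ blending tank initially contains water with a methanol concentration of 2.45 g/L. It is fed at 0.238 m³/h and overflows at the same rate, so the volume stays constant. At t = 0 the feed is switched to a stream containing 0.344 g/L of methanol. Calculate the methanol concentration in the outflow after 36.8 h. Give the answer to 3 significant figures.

0.898 g/L

Accumulation = in − out for the solute gives V dC/dt = Q(C_in − C).
Time constant τ = V/Q = 6.56/0.238 = 27.563 h.
C approaches C_in exponentially: C(t) = C_in + (C₀ − C_in) e^(−t/τ).
C(36.8) = 0.344 + (2.45 − 0.344)·e^(−36.8/27.563) = 0.344 + (2.1060)·0.26313 = 0.89814 g/L.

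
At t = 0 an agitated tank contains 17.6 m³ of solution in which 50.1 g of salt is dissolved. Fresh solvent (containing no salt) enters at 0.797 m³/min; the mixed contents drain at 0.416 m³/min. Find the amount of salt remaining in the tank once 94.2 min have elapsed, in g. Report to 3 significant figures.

14.9 g

Let m(t) be the amount of salt. Volume: V(t) = V₀ + (Q_in − Q_out) t = 17.6 + 0.38100 t; V(94.2) = 53.490 m³.
Species balance (pure solvent in): dm/dt = −Q_out · m/V(t).
dm/m = −Q_out dt/(V₀ + 0.38100 t); integrating gives ln(m/m₀) = −(Q_out/(Q_in−Q_out)) ln(V/V₀).
m = m₀ (V₀/V)^(Q_out/(Q_in−Q_out)) = 50.1 × (17.6/53.490)^(1.0919) = 14.884 g.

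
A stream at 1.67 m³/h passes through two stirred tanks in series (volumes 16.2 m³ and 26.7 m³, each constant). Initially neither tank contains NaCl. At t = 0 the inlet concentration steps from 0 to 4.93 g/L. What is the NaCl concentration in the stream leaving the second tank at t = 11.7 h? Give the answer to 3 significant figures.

Each tank obeys Vᵢ dCᵢ/dt = Q(Cᵢ₋₁ − Cᵢ), so τᵢ = Vᵢ/Q.
τ₁ = 16.2/1.67 = 9.7006 h; τ₂ = 26.7/1.67 = 15.988 h.
Solving the cascade with C₁(0)=C₂(0)=0 gives C₂(t) = C_in[1 − (τ₁ e^(−t/τ₁) − τ₂ e^(−t/τ₂))/(τ₁ − τ₂)].
At t = 11.7: e^(−t/τ₁) = 0.29936, e^(−t/τ₂) = 0.48104.
C₂ = 4.93·[1 − (9.7006·0.29936 − 15.988·0.48104)/(-6.2874)] = 4.93·0.23864 = 1.1765 g/L.

1.18 g/L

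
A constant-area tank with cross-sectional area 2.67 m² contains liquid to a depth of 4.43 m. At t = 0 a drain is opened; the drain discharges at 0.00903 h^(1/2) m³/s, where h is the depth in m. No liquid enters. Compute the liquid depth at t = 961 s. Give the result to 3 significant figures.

0.230 m

With no inflow, A dh/dt = −0.00903 √h.
Separate and integrate: 2(√h − √h₀) = −(0.00903/A) t.
√h = √4.43 − 0.00903·961/(2·2.67) = 2.1048 − 1.6251 = 0.47969.
h = 0.47969² = 0.23011 m.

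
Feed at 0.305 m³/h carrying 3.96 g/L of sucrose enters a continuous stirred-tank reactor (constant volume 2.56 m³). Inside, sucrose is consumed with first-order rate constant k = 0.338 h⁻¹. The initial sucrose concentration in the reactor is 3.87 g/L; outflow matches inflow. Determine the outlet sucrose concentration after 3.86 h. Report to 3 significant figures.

1.52 g/L

Species balance: V dC/dt = Q C_in − Q C − k V C.
This is linear with rate a = Q/V + k = 0.45714 h⁻¹.
C_ss = Q C_in/(Q + kV) = 1.0321 g/L; C(t) = C_ss + (C₀ − C_ss) e^(−a t).
C(3.86) = 1.0321 + (2.8379)·e^(−0.45714·3.86) = 1.0321 + (2.8379)·0.17126 = 1.5181 g/L.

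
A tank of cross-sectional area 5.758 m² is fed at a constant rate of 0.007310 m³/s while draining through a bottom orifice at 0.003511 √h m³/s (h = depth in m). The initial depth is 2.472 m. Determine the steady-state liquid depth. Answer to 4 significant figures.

4.335 m

A dh/dt = Q_in − 0.003511 √h. Steady state requires inflow = outflow:
Q_in = 0.003511 √h_ss ⇒ √h_ss = 0.007310/0.003511 = 2.08203.
h_ss = 2.08203² = 4.33484 m. (Since h₀ = 2.472 m < h_ss, the level will rise toward this value.)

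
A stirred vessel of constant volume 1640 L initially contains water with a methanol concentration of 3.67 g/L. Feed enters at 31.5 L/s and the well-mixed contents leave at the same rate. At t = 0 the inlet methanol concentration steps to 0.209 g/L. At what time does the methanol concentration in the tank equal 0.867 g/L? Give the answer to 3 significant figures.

86.4 s

Species balance: V dC/dt = Q(C_in − C) ⇒ τ = V/Q = 52.063 s.
C(t) = C_in + (C₀ − C_in) e^(−t/τ). Set C = 0.867 and solve for t:
e^(−t/τ) = (C − C_in)/(C₀ − C_in) = (0.867 − 0.209)/(3.67 − 0.209) = 0.19012
t = −τ ln(…) = 52.063 × 1.6601 = 86.431 s.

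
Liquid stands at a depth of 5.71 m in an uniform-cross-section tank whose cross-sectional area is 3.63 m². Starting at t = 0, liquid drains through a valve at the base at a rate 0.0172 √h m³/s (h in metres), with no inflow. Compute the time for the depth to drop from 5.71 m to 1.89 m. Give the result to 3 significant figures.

428 s

Unsteady balance on liquid volume: A dh/dt = −0.0172 √h.
∫ h^(−1/2) dh = −(0.0172/A) ∫ dt, giving 2√h = 2√h₀ − (0.0172/A) t.
t = 2A(√h₀ − √h)/0.0172 = 2·3.63·(√5.71 − √1.89)/0.0172
  = 7.2600 × (2.3896 − 1.3748) / 0.0172 = 428.33 s.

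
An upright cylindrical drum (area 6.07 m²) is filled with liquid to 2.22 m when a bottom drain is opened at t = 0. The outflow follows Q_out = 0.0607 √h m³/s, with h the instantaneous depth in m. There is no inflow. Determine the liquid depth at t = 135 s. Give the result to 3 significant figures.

0.664 m

A dh/dt = −Q_out = −0.0607 √h.
This is separable: 2 d(√h)/dt = −0.0607/A, so √h = √h₀ − (0.0607/(2A)) t.
√h = √2.22 − 0.0607·135/(2·6.07) = 1.4900 − 0.67500 = 0.81497.
h = 0.81497² = 0.66417 m.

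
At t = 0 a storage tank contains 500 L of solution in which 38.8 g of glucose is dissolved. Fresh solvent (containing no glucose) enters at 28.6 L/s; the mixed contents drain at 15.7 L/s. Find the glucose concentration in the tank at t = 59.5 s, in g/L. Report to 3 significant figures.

Total volume: dV/dt = Q_in − Q_out = 12.900 L/s, so V(t) = 500 + 12.900 t and V(59.5) = 1267.6 L.
Solute balance: dm/dt = 0 − Q_out C = −Q_out m/V(t).
dm/m = −Q_out dt/(V₀ + 12.900 t); integrating gives ln(m/m₀) = −(Q_out/(Q_in−Q_out)) ln(V/V₀).
m = m₀ (V₀/V)^(Q_out/(Q_in−Q_out)) = 38.8 × (500/1267.6)^(1.2171) = 12.507 g.
C = m/V = 12.507/1267.6 = 0.0098669 g/L.

0.00987 g/L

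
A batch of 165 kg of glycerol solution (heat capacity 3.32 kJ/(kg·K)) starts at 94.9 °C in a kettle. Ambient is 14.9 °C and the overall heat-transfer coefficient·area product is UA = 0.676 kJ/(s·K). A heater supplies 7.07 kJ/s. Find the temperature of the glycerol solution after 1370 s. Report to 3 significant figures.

M c_p dT/dt = −UA(T − T_amb) + Q̇.
dT/dt = (T_ss − T)/τ with T_ss = T_amb + Q̇/UA = 14.9 + 7.07/0.676 = 25.359 °C, τ = M c_p/UA = 165·3.32/0.676 = 810.36 s.
Solution: T(t) = T_ss + (T₀ − T_ss) e^(−t/τ).
T(1370) = 25.359 + (69.541)·0.18441 = 38.182 °C.

38.2 °C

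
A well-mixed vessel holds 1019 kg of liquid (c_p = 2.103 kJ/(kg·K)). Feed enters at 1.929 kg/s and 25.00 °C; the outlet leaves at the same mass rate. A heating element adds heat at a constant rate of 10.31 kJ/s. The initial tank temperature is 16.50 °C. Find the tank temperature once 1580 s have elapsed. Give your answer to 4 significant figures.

26.99 °C

M c_p dT/dt = ṁ c_p (T_in − T) + Q̇.
Rearrange: dT/dt = (T_ss − T)/τ with τ = M/ṁ = 528.253 s and T_ss = T_in + Q̇/(ṁ c_p) = 27.5415 °C.
Solution: T(t) = T_ss + (T₀ − T_ss) e^(−t/τ).
T(1580) = 27.5415 + (-11.0415)·e^(−1580/528.253) = 27.5415 + (-11.0415)·0.0502376 = 26.9868 °C.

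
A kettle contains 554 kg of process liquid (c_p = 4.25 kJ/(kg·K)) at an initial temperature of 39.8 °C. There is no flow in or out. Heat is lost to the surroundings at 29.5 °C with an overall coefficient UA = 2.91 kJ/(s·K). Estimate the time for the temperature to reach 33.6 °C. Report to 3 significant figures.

Lumped-capacitance energy balance: M c_p dT/dt = UA(T_amb − T).
τ = M c_p/UA = 809.11 s; T_ss = T_amb = 29.500 °C.
T(t) = T_ss + (T₀ − T_ss)e^(−t/τ); set T = 33.6:
t = −τ ln[(T − T_ss)/(T₀ − T_ss)] = −809.11 · ln(0.39806) = 745.31 s.

745 s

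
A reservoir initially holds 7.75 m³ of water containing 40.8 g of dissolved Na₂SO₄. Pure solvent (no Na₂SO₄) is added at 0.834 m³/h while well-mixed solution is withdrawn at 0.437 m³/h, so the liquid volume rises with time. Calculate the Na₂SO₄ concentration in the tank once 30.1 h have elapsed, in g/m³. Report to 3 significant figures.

0.742 g/m³

Total volume: dV/dt = Q_in − Q_out = 0.39700 m³/h, so V(t) = 7.75 + 0.39700 t and V(30.1) = 19.700 m³.
Species balance (pure solvent in): dm/dt = −Q_out · m/V(t).
Separate: dm/m = −Q_out dt/V(t) ⇒ ln(m/m₀) = −(Q_out/(Q_in−Q_out)) ln(V/V₀).
m = m₀ (V₀/V)^(Q_out/(Q_in−Q_out)) = 40.8 × (7.75/19.700)^(1.1008) = 14.611 g.
C = m/V = 14.611/19.700 = 0.74169 g/m³.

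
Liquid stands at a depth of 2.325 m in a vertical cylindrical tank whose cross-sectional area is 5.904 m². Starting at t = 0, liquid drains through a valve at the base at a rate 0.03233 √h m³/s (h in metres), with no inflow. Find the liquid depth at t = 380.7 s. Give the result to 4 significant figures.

0.2328 m

A dh/dt = −Q_out = −0.03233 √h.
Separate and integrate: 2(√h − √h₀) = −(0.03233/A) t.
√h = √2.325 − 0.03233·380.7/(2·5.904) = 1.52480 − 1.04235 = 0.482448.
h = 0.482448² = 0.232756 m.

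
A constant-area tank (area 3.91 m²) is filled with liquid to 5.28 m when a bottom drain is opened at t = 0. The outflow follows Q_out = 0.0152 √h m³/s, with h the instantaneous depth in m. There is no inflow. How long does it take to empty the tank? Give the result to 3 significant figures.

1180 s

Mass balance (ρ constant): A dh/dt = −0.0152 √h.
This is separable: 2 d(√h)/dt = −0.0152/A, so √h = √h₀ − (0.0152/(2A)) t.
Tank is empty when √h = 0: t_empty = 2A√h₀/0.0152.
t_empty = 2·3.91·√5.28/0.0152 = 7.8200·2.2978/0.0152 = 1182.2 s.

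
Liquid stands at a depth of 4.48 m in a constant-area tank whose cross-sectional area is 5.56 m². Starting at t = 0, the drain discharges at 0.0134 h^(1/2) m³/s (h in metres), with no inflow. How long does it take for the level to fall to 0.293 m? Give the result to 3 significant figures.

Accumulation of liquid (constant cross-section A): A dh/dt = −0.0134 √h.
This is separable: 2 d(√h)/dt = −0.0134/A, so √h = √h₀ − (0.0134/(2A)) t.
t = 2A(√h₀ − √h)/0.0134 = 2·5.56·(√4.48 − √0.293)/0.0134
  = 11.120 × (2.1166 − 0.54129) / 0.0134 = 1307.3 s.

1310 s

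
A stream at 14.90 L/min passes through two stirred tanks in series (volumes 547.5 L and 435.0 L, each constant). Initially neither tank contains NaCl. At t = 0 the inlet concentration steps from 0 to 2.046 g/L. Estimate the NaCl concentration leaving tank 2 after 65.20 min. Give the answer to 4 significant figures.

Time constants: τᵢ = Vᵢ/Q for each well-mixed tank.
τ₁ = 547.5/14.90 = 36.7450 min; τ₂ = 435.0/14.90 = 29.1946 min.
Tank 1: C₁ = C_in(1 − e^(−t/τ₁)). Tank 2 (τ₁ ≠ τ₂): C₂ = C_in[1 − (τ₁ e^(−t/τ₁) − τ₂ e^(−t/τ₂))/(τ₁ − τ₂)].
At t = 65.20: e^(−t/τ₁) = 0.169586, e^(−t/τ₂) = 0.107176.
C₂ = 2.046·[1 − (36.7450·0.169586 − 29.1946·0.107176)/(7.55034)] = 2.046·0.589092 = 1.20528 g/L.

1.205 g/L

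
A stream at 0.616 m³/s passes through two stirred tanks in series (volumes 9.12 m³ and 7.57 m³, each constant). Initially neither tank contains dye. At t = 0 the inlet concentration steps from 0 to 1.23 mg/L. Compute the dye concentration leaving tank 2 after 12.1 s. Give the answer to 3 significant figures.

0.278 mg/L

Each tank obeys Vᵢ dCᵢ/dt = Q(Cᵢ₋₁ − Cᵢ), so τᵢ = Vᵢ/Q.
τ₁ = 9.12/0.616 = 14.805 s; τ₂ = 7.57/0.616 = 12.289 s.
Tank 1: C₁ = C_in(1 − e^(−t/τ₁)). Tank 2 (τ₁ ≠ τ₂): C₂ = C_in[1 − (τ₁ e^(−t/τ₁) − τ₂ e^(−t/τ₂))/(τ₁ − τ₂)].
At t = 12.1: e^(−t/τ₁) = 0.44163, e^(−t/τ₂) = 0.37358.
C₂ = 1.23·[1 − (14.805·0.44163 − 12.289·0.37358)/(2.5162)] = 1.23·0.22602 = 0.27800 mg/L.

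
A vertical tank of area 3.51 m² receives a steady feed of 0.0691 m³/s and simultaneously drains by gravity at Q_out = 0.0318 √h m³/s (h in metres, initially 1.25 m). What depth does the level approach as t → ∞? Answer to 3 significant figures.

4.72 m

Level balance: A dh/dt = 0.0691 − 0.0318 √h. Setting dh/dt = 0:
Q_in = 0.0318 √h_ss ⇒ √h_ss = 0.0691/0.0318 = 2.1730.
h_ss = 2.1730² = 4.7217 m. (Since h₀ = 1.25 m < h_ss, the level will rise toward this value.)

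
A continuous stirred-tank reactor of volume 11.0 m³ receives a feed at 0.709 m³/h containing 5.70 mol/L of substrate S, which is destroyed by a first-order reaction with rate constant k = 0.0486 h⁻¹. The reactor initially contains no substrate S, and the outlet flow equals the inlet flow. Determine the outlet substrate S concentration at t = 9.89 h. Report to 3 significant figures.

2.19 mol/L

Species balance: V dC/dt = Q C_in − Q C − k V C.
This is linear with rate a = Q/V + k = 0.11305 h⁻¹.
C_ss = Q C_in/(Q + kV) = 3.2497 mol/L; C(t) = C_ss + (C₀ − C_ss) e^(−a t).
C(9.89) = 3.2497 + (-3.2497)·e^(−0.11305·9.89) = 3.2497 + (-3.2497)·0.32690 = 2.1874 mol/L.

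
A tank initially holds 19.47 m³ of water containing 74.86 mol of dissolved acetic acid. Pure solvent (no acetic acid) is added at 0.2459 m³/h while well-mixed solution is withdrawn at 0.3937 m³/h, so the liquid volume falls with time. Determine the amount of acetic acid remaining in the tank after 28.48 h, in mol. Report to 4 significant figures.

Let m(t) be the amount of acetic acid. Volume: V(t) = V₀ + (Q_in − Q_out) t = 19.47 − 0.147800 t; V(28.48) = 15.2607 m³.
Solute balance: dm/dt = 0 − Q_out C = −Q_out m/V(t).
dm/m = −Q_out dt/(V₀ − 0.147800 t); integrating gives ln(m/m₀) = −(Q_out/(Q_in−Q_out)) ln(V/V₀).
m = m₀ (V₀/V)^(Q_out/(Q_in−Q_out)) = 74.86 × (19.47/15.2607)^(-2.66373) = 39.1242 mol.

39.12 mol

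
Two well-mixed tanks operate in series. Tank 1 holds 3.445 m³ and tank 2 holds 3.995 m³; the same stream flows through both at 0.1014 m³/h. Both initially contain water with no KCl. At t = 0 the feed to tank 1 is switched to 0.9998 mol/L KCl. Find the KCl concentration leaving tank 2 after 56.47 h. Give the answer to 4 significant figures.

0.4558 mol/L

Time constants: τᵢ = Vᵢ/Q for each well-mixed tank.
τ₁ = 3.445/0.1014 = 33.9744 h; τ₂ = 3.995/0.1014 = 39.3984 h.
Solving the cascade with C₁(0)=C₂(0)=0 gives C₂(t) = C_in[1 − (τ₁ e^(−t/τ₁) − τ₂ e^(−t/τ₂))/(τ₁ − τ₂)].
At t = 56.47: e^(−t/τ₁) = 0.189733, e^(−t/τ₂) = 0.238519.
C₂ = 0.9998·[1 − (33.9744·0.189733 − 39.3984·0.238519)/(-5.42406)] = 0.9998·0.455905 = 0.455814 mol/L.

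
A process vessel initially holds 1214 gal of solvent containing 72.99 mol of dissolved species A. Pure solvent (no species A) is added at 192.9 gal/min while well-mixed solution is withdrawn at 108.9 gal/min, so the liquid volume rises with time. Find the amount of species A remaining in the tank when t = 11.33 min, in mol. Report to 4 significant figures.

34.46 mol

Total volume: dV/dt = Q_in − Q_out = 84.0000 gal/min, so V(t) = 1214 + 84.0000 t and V(11.33) = 2165.72 gal.
Solute balance: dm/dt = 0 − Q_out C = −Q_out m/V(t).
Separate: dm/m = −Q_out dt/V(t) ⇒ ln(m/m₀) = −(Q_out/(Q_in−Q_out)) ln(V/V₀).
m = m₀ (V₀/V)^(Q_out/(Q_in−Q_out)) = 72.99 × (1214/2165.72)^(1.29643) = 34.4637 mol.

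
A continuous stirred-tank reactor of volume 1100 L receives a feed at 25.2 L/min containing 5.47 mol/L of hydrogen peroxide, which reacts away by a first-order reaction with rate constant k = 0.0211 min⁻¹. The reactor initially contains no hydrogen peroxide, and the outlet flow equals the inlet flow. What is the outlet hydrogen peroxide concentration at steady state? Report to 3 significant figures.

2.85 mol/L

Species balance: V dC/dt = Q C_in − Q C − k V C.
Steady state (dC/dt = 0): C_ss = Q C_in/(Q + kV) = C_in/(1 + kV/Q).
C_ss = 25.2·5.47/(25.2 + 0.0211·1100) = 137.84/48.410 = 2.8474 mol/L.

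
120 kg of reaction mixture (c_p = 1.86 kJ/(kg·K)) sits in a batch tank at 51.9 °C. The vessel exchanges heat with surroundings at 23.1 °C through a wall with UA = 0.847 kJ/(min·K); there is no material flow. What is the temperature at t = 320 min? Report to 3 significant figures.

31.7 °C

Unsteady energy balance on the tank contents: M c_p dT/dt = −UA(T − T_amb).
dT/dt = (T_ss − T)/τ with T_ss = T_amb = 23.100 °C, τ = M c_p/UA = 120·1.86/0.847 = 263.52 min.
This is linear first-order; T(t) = T_ss + (T₀ − T_ss) e^(−t/τ).
T(320) = 23.100 + (28.800)·0.29691 = 31.651 °C.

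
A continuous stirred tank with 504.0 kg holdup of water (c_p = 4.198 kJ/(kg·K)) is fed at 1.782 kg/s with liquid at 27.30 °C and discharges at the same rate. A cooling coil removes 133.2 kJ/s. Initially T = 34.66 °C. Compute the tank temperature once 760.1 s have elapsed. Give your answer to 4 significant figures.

11.21 °C

Unsteady energy balance on the tank contents: M c_p dT/dt = ṁ c_p (T_in − T) − 133.2.
τ = M/ṁ = 282.828 s; T_ss = T_in − Q̇/(ṁ c_p) = 27.30 − 133.2/(1.782·4.198) = 9.49450 °C.
Integrating: T(t) = T_ss + (T₀ − T_ss) e^(−t/τ).
T(760.1) = 9.49450 + (25.1655)·e^(−760.1/282.828) = 9.49450 + (25.1655)·0.0680511 = 11.2070 °C.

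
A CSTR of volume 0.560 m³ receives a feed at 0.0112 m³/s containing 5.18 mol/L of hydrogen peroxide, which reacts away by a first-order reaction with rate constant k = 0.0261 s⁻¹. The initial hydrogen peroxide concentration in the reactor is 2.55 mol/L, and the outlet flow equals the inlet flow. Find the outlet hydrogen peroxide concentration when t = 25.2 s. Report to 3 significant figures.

2.34 mol/L

Accumulation = in − out − consumed: V dC/dt = Q C_in − Q C − k V C.
This is linear with rate a = Q/V + k = 0.046100 s⁻¹.
C_ss = Q C_in/(Q + kV) = 2.2473 mol/L; C(t) = C_ss + (C₀ − C_ss) e^(−a t).
C(25.2) = 2.2473 + (0.30271)·e^(−0.046100·25.2) = 2.2473 + (0.30271)·0.31295 = 2.3420 mol/L.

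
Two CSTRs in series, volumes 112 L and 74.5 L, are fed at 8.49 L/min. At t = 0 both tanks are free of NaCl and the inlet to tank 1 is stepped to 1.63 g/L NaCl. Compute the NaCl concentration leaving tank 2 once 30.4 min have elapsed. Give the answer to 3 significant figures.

Each tank obeys Vᵢ dCᵢ/dt = Q(Cᵢ₋₁ − Cᵢ), so τᵢ = Vᵢ/Q.
τ₁ = 112/8.49 = 13.192 min; τ₂ = 74.5/8.49 = 8.7750 min.
Tank 1: C₁ = C_in(1 − e^(−t/τ₁)). Tank 2 (τ₁ ≠ τ₂): C₂ = C_in[1 − (τ₁ e^(−t/τ₁) − τ₂ e^(−t/τ₂))/(τ₁ − τ₂)].
At t = 30.4: e^(−t/τ₁) = 0.099816, e^(−t/τ₂) = 0.031293.
C₂ = 1.63·[1 − (13.192·0.099816 − 8.7750·0.031293)/(4.4170)] = 1.63·0.76405 = 1.2454 g/L.

1.25 g/L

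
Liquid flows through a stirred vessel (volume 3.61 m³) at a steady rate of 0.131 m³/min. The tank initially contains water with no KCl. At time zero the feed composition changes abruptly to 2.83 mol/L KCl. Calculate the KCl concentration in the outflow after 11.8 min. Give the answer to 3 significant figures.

0.986 mol/L

Mass balance on the solute (V constant): V dC/dt = Q(C_in − C).
So dC/dt = (C_in − C)/τ with τ = V/Q = 3.61/0.131 = 27.557 min.
This is linear first-order; C(t) = C_in + (C₀ − C_in) e^(−t/τ).
C(11.8) = 2.83 + (0 − 2.83)·e^(−11.8/27.557) = 2.83 + (-2.8300)·0.65168 = 0.98574 mol/L.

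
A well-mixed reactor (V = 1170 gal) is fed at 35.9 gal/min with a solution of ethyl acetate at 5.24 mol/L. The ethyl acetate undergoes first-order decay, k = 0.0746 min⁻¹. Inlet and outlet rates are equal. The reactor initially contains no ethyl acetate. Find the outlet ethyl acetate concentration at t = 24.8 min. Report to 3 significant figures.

V dC/dt = Q(C_in − C) − k V C.
dC/dt = (Q/V) C_in − (Q/V + k) C; effective rate a = Q/V + k = 0.030684 + 0.0746 = 0.10528 min⁻¹.
C_ss = Q C_in/(Q + kV) = 1.5271 mol/L; C(t) = C_ss + (C₀ − C_ss) e^(−a t).
C(24.8) = 1.5271 + (-1.5271)·e^(−0.10528·24.8) = 1.5271 + (-1.5271)·0.073458 = 1.4150 mol/L.

1.41 mol/L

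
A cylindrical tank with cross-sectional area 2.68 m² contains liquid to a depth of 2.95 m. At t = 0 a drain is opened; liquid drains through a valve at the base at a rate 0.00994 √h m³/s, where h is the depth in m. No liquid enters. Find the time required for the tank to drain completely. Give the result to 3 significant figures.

With no inflow, A dh/dt = −0.00994 √h.
∫ h^(−1/2) dh = −(0.00994/A) ∫ dt, giving 2√h = 2√h₀ − (0.00994/A) t.
Tank is empty when √h = 0: t_empty = 2A√h₀/0.00994.
t_empty = 2·2.68·√2.95/0.00994 = 5.3600·1.7176/0.00994 = 926.17 s.

926 s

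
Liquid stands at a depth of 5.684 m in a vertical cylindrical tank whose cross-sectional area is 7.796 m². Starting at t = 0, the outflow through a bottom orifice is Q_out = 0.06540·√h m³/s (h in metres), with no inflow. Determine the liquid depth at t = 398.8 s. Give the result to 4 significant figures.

A dh/dt = −Q_out = −0.06540 √h.
This is separable: 2 d(√h)/dt = −0.06540/A, so √h = √h₀ − (0.06540/(2A)) t.
√h = √5.684 − 0.06540·398.8/(2·7.796) = 2.38411 − 1.67275 = 0.711364.
h = 0.711364² = 0.506039 m.

0.5060 m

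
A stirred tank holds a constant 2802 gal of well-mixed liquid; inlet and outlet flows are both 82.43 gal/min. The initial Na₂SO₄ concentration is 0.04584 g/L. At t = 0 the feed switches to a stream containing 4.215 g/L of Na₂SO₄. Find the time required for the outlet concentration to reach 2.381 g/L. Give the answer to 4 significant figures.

Species balance: V dC/dt = Q(C_in − C) ⇒ τ = V/Q = 33.9925 min.
C(t) = C_in + (C₀ − C_in) e^(−t/τ). Set C = 2.381 and solve for t:
e^(−t/τ) = (C − C_in)/(C₀ − C_in) = (2.381 − 4.215)/(0.04584 − 4.215) = 0.439897
t = −τ ln(…) = 33.9925 × 0.821215 = 27.9151 min.

27.92 min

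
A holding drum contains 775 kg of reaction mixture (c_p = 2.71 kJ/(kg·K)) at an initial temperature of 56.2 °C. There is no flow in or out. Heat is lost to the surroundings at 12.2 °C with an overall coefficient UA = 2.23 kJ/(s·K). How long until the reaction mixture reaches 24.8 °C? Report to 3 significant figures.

1180 s

M c_p dT/dt = −UA(T − T_amb).
τ = M c_p/UA = 941.82 s; T_ss = T_amb = 12.200 °C.
T(t) = T_ss + (T₀ − T_ss)e^(−t/τ); set T = 24.8:
t = −τ ln[(T − T_ss)/(T₀ − T_ss)] = −941.82 · ln(0.28636) = 1177.7 s.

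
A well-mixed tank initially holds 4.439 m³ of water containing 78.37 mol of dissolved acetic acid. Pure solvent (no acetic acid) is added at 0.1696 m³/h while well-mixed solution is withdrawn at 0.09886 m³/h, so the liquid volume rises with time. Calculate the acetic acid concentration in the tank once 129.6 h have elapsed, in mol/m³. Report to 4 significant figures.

1.204 mol/m³

Let m(t) be the amount of acetic acid. Volume: V(t) = V₀ + (Q_in − Q_out) t = 4.439 + 0.0707400 t; V(129.6) = 13.6069 m³.
No acetic acid enters, so dm/dt = −Q_out · (m/V).
dm/m = −Q_out dt/(V₀ + 0.0707400 t); integrating gives ln(m/m₀) = −(Q_out/(Q_in−Q_out)) ln(V/V₀).
m = m₀ (V₀/V)^(Q_out/(Q_in−Q_out)) = 78.37 × (4.439/13.6069)^(1.39751) = 16.3793 mol.
C = m/V = 16.3793/13.6069 = 1.20375 mol/m³.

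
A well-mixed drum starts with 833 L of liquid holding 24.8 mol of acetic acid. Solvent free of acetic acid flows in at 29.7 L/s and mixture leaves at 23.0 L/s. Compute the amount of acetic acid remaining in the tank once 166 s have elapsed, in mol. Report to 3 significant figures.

Let m(t) be the amount of acetic acid. Volume: V(t) = V₀ + (Q_in − Q_out) t = 833 + 6.7000 t; V(166) = 1945.2 L.
Species balance (pure solvent in): dm/dt = −Q_out · m/V(t).
Separate: dm/m = −Q_out dt/V(t) ⇒ ln(m/m₀) = −(Q_out/(Q_in−Q_out)) ln(V/V₀).
m = m₀ (V₀/V)^(Q_out/(Q_in−Q_out)) = 24.8 × (833/1945.2)^(3.4328) = 1.3492 mol.

1.35 mol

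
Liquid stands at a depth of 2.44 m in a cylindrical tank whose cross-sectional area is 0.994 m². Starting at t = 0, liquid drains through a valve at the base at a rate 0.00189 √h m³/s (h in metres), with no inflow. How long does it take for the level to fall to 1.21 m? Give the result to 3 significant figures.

With no inflow, A dh/dt = −0.00189 √h.
Separate and integrate: 2(√h − √h₀) = −(0.00189/A) t.
t = 2A(√h₀ − √h)/0.00189 = 2·0.994·(√2.44 − √1.21)/0.00189
  = 1.9880 × (1.5620 − 1.1000) / 0.00189 = 486.01 s.

486 s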